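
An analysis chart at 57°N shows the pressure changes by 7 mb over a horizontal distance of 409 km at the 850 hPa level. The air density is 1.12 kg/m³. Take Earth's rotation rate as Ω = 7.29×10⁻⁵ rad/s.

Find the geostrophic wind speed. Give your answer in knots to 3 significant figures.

24.3 knots

Coriolis parameter at 57°N:
f = 2Ω sin φ = 2 × 7.29×10⁻⁵ × sin 57° = 1.22×10⁻⁴ s⁻¹
Pressure gradient: |∂P/∂n| = 700 Pa / 409000 m = 1.71×10⁻³ Pa/m
Geostrophic balance (pressure-gradient force = Coriolis force):
V_g = (1/(fρ)) |∂P/∂n| = 1.71×10⁻³ / (1.22×10⁻⁴ × 1.12) = 12.5 m/s
Converting: 12.5 m/s × 1.944 = 24.3 knots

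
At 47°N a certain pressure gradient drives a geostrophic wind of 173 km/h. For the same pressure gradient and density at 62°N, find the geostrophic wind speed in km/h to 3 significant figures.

With the same pressure gradient and density, V_g ∝ 1/f ∝ 1/sin φ.
V₂ = V₁ · sin φ₁ / sin φ₂ = 173 × sin 47° / sin 62°
V₂ = 173 × 0.7314/0.8829 = 143 km/h

143 km/h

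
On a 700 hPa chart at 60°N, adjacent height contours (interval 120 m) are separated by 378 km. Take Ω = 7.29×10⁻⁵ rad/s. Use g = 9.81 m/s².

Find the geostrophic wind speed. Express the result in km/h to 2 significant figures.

89 km/h

Coriolis parameter at 60°N:
f = 2Ω sin φ = 2 × 7.29×10⁻⁵ × sin 60° = 1.26×10⁻⁴ s⁻¹
Height gradient: |∂Z/∂n| = 120 m / 378000 m = 3.17×10⁻⁴
On a pressure surface, geostrophic balance gives V_g = (g/f)|∂Z/∂n|:
V_g = 9.81 × 3.17×10⁻⁴ / 1.26×10⁻⁴ = 24.7 m/s
Converting: 24.7 m/s × 3.6 = 89 km/h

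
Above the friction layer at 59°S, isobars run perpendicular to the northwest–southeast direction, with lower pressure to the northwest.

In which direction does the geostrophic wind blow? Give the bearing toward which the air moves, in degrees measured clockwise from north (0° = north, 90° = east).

225°

The pressure-gradient force points toward the northwest (bearing 315°).
Geostrophic balance: in the Southern Hemisphere the Coriolis force deflects motion to the left, so the geostrophic wind blows 90° to the left of the pressure-gradient force (low pressure on the right).
Rotating 315° by 90° counterclockwise gives 225° — the wind blows toward the southwest.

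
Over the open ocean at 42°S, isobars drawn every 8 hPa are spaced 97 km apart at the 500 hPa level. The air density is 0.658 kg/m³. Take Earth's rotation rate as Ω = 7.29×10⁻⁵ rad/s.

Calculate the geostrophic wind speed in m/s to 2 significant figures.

130 m/s

Coriolis parameter at 42°S:
f = 2Ω sin φ = 2 × 7.29×10⁻⁵ × sin 42° = 9.76×10⁻⁵ s⁻¹
Pressure gradient: |∂P/∂n| = 800 Pa / 97000 m = 8.25×10⁻³ Pa/m
Geostrophic balance (pressure-gradient force = Coriolis force):
V_g = (1/(fρ)) |∂P/∂n| = 8.25×10⁻³ / (9.76×10⁻⁵ × 0.658) = 128 m/s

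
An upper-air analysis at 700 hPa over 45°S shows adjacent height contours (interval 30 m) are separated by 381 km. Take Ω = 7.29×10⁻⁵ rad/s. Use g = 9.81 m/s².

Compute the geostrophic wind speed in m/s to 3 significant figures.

Coriolis parameter at 45°S:
f = 2Ω sin φ = 2 × 7.29×10⁻⁵ × sin 45° = 1.03×10⁻⁴ s⁻¹
Height gradient: |∂Z/∂n| = 30 m / 381000 m = 7.87×10⁻⁵
On a pressure surface, geostrophic balance gives V_g = (g/f)|∂Z/∂n|:
V_g = 9.81 × 7.87×10⁻⁵ / 1.03×10⁻⁴ = 7.49 m/s

7.49 m/s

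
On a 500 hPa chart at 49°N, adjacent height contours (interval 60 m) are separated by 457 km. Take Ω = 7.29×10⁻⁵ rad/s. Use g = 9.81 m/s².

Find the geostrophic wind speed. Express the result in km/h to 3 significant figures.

Coriolis parameter at 49°N:
f = 2Ω sin φ = 2 × 7.29×10⁻⁵ × sin 49° = 1.10×10⁻⁴ s⁻¹
Height gradient: |∂Z/∂n| = 60 m / 457000 m = 1.31×10⁻⁴
On a pressure surface, geostrophic balance gives V_g = (g/f)|∂Z/∂n|:
V_g = 9.81 × 1.31×10⁻⁴ / 1.10×10⁻⁴ = 11.7 m/s
Converting: 11.7 m/s × 3.6 = 42.1 km/h

42.1 km/h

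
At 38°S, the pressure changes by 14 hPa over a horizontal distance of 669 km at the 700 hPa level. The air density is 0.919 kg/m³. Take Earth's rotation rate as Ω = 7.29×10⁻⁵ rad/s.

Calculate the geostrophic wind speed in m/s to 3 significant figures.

Coriolis parameter at 38°S:
f = 2Ω sin φ = 2 × 7.29×10⁻⁵ × sin 38° = 8.98×10⁻⁵ s⁻¹
Pressure gradient: |∂P/∂n| = 1400 Pa / 669000 m = 2.09×10⁻³ Pa/m
Geostrophic balance (pressure-gradient force = Coriolis force):
V_g = (1/(fρ)) |∂P/∂n| = 2.09×10⁻³ / (8.98×10⁻⁵ × 0.919) = 25.4 m/s

25.4 m/s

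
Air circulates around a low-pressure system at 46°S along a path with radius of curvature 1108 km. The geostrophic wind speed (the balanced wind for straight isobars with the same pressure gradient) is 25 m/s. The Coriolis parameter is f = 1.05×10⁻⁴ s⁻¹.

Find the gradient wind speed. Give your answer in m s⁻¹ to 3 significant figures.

21.2 m s⁻¹

Around a low, centrifugal force acts outward with Coriolis, so pressure-gradient force balances both:
(1/ρ)|∂P/∂n| = fV + V²/R  →  V² + fR·V − fR·V_g = 0
With fR = 1.05×10⁻⁴ × 1108×10³ m = 116 m/s:
V = [−fR + √((fR)² + 4 fR V_g)]/2 = [−116 + √(116² + 4×116×25)]/2 = 21.2 m/s
Subgeostrophic (V < V_g = 25 m/s), as expected around a low.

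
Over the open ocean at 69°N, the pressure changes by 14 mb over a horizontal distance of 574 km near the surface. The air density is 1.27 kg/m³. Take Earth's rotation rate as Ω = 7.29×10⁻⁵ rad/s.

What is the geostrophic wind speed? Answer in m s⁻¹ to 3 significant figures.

14.1 m s⁻¹

Coriolis parameter at 69°N:
f = 2Ω sin φ = 2 × 7.29×10⁻⁵ × sin 69° = 1.36×10⁻⁴ s⁻¹
Pressure gradient: |∂P/∂n| = 1400 Pa / 574000 m = 2.44×10⁻³ Pa/m
Geostrophic balance (pressure-gradient force = Coriolis force):
V_g = (1/(fρ)) |∂P/∂n| = 2.44×10⁻³ / (1.36×10⁻⁴ × 1.27) = 14.1 m/s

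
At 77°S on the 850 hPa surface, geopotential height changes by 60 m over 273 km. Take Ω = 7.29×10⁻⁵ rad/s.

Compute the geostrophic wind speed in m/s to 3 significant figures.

Coriolis parameter at 77°S:
f = 2Ω sin φ = 2 × 7.29×10⁻⁵ × sin 77° = 1.42×10⁻⁴ s⁻¹
Height gradient: |∂Z/∂n| = 60 m / 273000 m = 2.20×10⁻⁴
On a pressure surface, geostrophic balance gives V_g = (g/f)|∂Z/∂n|:
V_g = 9.81 × 2.20×10⁻⁴ / 1.42×10⁻⁴ = 15.2 m/s

15.2 m/s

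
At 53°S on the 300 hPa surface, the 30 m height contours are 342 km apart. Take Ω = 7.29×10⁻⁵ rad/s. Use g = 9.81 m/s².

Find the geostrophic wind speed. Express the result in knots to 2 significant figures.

Coriolis parameter at 53°S:
f = 2Ω sin φ = 2 × 7.29×10⁻⁵ × sin 53° = 1.16×10⁻⁴ s⁻¹
Height gradient: |∂Z/∂n| = 30 m / 342000 m = 8.77×10⁻⁵
On a pressure surface, geostrophic balance gives V_g = (g/f)|∂Z/∂n|:
V_g = 9.81 × 8.77×10⁻⁵ / 1.16×10⁻⁴ = 7.39 m/s
Converting: 7.39 m/s × 1.944 = 14 knots

14 knots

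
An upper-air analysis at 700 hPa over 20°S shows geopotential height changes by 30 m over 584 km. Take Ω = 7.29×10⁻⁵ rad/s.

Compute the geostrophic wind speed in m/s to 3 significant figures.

Coriolis parameter at 20°S:
f = 2Ω sin φ = 2 × 7.29×10⁻⁵ × sin 20° = 4.99×10⁻⁵ s⁻¹
Height gradient: |∂Z/∂n| = 30 m / 584000 m = 5.14×10⁻⁵
On a pressure surface, geostrophic balance gives V_g = (g/f)|∂Z/∂n|:
V_g = 9.81 × 5.14×10⁻⁵ / 4.99×10⁻⁵ = 10.1 m/s

10.1 m/s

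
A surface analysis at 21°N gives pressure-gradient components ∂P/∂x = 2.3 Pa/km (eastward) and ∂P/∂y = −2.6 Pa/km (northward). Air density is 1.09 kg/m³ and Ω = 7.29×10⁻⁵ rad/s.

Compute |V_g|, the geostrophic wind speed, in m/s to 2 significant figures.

61 m/s

Coriolis parameter at 21°N:
f = 2Ω sin φ = 2 × 7.29×10⁻⁵ × sin 21° = 5.23×10⁻⁵ s⁻¹
Component geostrophic relations (x east, y north):
u_g = −(1/(fρ)) ∂P/∂y,  v_g = (1/(fρ)) ∂P/∂x
u_g = −(−2.6×10⁻³)/(5.23×10⁻⁵ × 1.09) = 45.7 m/s;  v_g = (2.3×10⁻³)/(5.23×10⁻⁵ × 1.09) = 40.4 m/s
|V_g| = √(u_g² + v_g²) = 61.0 m/s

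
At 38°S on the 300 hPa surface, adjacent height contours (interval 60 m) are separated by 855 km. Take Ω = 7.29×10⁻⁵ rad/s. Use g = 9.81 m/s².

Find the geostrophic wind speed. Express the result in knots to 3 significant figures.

14.9 knots

Coriolis parameter at 38°S:
f = 2Ω sin φ = 2 × 7.29×10⁻⁵ × sin 38° = 8.98×10⁻⁵ s⁻¹
Height gradient: |∂Z/∂n| = 60 m / 855000 m = 7.02×10⁻⁵
On a pressure surface, geostrophic balance gives V_g = (g/f)|∂Z/∂n|:
V_g = 9.81 × 7.02×10⁻⁵ / 8.98×10⁻⁵ = 7.67 m/s
Converting: 7.67 m/s × 1.944 = 14.9 knots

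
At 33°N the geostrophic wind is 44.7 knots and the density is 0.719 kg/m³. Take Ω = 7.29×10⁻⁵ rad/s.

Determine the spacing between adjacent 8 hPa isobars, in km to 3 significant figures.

609 km

Coriolis parameter at 33°N:
f = 2Ω sin φ = 2 × 7.29×10⁻⁵ × sin 33° = 7.94×10⁻⁵ s⁻¹
Wind speed in SI: 44.7 knots = 23.0 m/s
Geostrophic balance rearranged: |∂P/∂n| = f ρ V_g
|∂P/∂n| = 7.94×10⁻⁵ × 0.719 × 23.0 = 1.31×10⁻³ Pa/m
Isobar spacing: Δn = ΔP/|∂P/∂n| = 800 Pa / 1.31×10⁻³ Pa/m = 609325 m ≈ 609 km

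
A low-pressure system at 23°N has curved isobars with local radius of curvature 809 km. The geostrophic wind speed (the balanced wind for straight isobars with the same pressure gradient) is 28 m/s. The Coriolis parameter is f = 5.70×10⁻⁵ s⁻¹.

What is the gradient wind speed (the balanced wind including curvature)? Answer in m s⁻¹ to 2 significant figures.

20 m s⁻¹

Around a low, centrifugal force acts outward with Coriolis, so pressure-gradient force balances both:
(1/ρ)|∂P/∂n| = fV + V²/R  →  V² + fR·V − fR·V_g = 0
With fR = 5.70×10⁻⁵ × 809×10³ m = 46.1 m/s:
V = [−fR + √((fR)² + 4 fR V_g)]/2 = [−46.1 + √(46.1² + 4×46.1×28)]/2 = 19.6 m/s
Subgeostrophic (V < V_g = 28 m/s), as expected around a low.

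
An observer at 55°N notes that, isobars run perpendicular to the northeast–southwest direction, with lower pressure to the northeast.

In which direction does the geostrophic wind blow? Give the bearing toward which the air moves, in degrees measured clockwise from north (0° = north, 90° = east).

The pressure-gradient force points toward the northeast (bearing 045°).
Geostrophic balance: in the Northern Hemisphere the Coriolis force deflects motion to the right, so the geostrophic wind blows 90° to the right of the pressure-gradient force (low pressure on the left).
Rotating 045° by 90° clockwise gives 135° — the wind blows toward the southeast.

135°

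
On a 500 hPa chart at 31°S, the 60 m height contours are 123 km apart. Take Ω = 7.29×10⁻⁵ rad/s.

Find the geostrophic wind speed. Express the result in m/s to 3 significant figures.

63.7 m/s

Coriolis parameter at 31°S:
f = 2Ω sin φ = 2 × 7.29×10⁻⁵ × sin 31° = 7.51×10⁻⁵ s⁻¹
Height gradient: |∂Z/∂n| = 60 m / 123000 m = 4.88×10⁻⁴
On a pressure surface, geostrophic balance gives V_g = (g/f)|∂Z/∂n|:
V_g = 9.81 × 4.88×10⁻⁴ / 7.51×10⁻⁵ = 63.7 m/s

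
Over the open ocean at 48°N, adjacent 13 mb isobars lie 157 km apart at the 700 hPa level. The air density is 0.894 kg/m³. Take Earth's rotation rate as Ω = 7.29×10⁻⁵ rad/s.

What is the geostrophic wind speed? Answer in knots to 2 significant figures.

170 knots

Coriolis parameter at 48°N:
f = 2Ω sin φ = 2 × 7.29×10⁻⁵ × sin 48° = 1.08×10⁻⁴ s⁻¹
Pressure gradient: |∂P/∂n| = 1300 Pa / 157000 m = 8.28×10⁻³ Pa/m
Geostrophic balance (pressure-gradient force = Coriolis force):
V_g = (1/(fρ)) |∂P/∂n| = 8.28×10⁻³ / (1.08×10⁻⁴ × 0.894) = 85.5 m/s
Converting: 85.5 m/s × 1.944 = 170 knots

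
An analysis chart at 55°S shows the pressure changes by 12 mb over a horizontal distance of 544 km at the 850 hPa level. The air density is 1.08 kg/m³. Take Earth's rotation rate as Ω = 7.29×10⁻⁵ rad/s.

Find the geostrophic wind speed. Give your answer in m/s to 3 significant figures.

Coriolis parameter at 55°S:
f = 2Ω sin φ = 2 × 7.29×10⁻⁵ × sin 55° = 1.19×10⁻⁴ s⁻¹
Pressure gradient: |∂P/∂n| = 1200 Pa / 544000 m = 2.21×10⁻³ Pa/m
Geostrophic balance (pressure-gradient force = Coriolis force):
V_g = (1/(fρ)) |∂P/∂n| = 2.21×10⁻³ / (1.19×10⁻⁴ × 1.08) = 17.1 m/s

17.1 m/s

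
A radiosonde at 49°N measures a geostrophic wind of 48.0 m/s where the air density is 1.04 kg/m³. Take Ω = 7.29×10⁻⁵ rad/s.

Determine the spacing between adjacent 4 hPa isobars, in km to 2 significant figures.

73 km

Coriolis parameter at 49°N:
f = 2Ω sin φ = 2 × 7.29×10⁻⁵ × sin 49° = 1.10×10⁻⁴ s⁻¹
Geostrophic balance rearranged: |∂P/∂n| = f ρ V_g
|∂P/∂n| = 1.10×10⁻⁴ × 1.04 × 48.0 = 5.49×10⁻³ Pa/m
Isobar spacing: Δn = ΔP/|∂P/∂n| = 400 Pa / 5.49×10⁻³ Pa/m = 72820 m ≈ 73 km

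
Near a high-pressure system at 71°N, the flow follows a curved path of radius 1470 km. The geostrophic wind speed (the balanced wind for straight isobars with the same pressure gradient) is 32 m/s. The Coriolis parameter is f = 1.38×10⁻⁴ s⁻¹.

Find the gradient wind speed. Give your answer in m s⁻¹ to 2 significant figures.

40 m s⁻¹

Around a high, pressure-gradient force acts outward with centrifugal, so Coriolis balances both:
fV = (1/ρ)|∂P/∂n| + V²/R  →  V² − fR·V + fR·V_g = 0
With fR = 1.38×10⁻⁴ × 1470×10³ m = 203 m/s:
V = [fR − √((fR)² − 4 fR V_g)]/2 = [203 − √(203² − 4×203×32)]/2 = 39.8 m/s
Supergeostrophic (V > V_g = 32 m/s), as expected around a high.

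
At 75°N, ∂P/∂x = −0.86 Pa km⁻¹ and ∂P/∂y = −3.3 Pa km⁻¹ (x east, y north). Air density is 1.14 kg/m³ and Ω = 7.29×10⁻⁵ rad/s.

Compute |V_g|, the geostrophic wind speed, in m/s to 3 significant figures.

21.2 m/s

Coriolis parameter at 75°N:
f = 2Ω sin φ = 2 × 7.29×10⁻⁵ × sin 75° = 1.41×10⁻⁴ s⁻¹
Component geostrophic relations (x east, y north):
u_g = −(1/(fρ)) ∂P/∂y,  v_g = (1/(fρ)) ∂P/∂x
u_g = −(−3.3×10⁻³)/(1.41×10⁻⁴ × 1.14) = 20.6 m/s;  v_g = (−0.86×10⁻³)/(1.41×10⁻⁴ × 1.14) = −5.36 m/s
|V_g| = √(u_g² + v_g²) = 21.2 m/s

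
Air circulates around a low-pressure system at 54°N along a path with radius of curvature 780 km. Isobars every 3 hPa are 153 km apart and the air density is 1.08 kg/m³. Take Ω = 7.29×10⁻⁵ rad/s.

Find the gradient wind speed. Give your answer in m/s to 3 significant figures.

13.4 m/s

Coriolis parameter at 54°N:
f = 2Ω sin φ = 2 × 7.29×10⁻⁵ × sin 54° = 1.18×10⁻⁴ s⁻¹
Pressure gradient: |∂P/∂n| = 300 Pa / 153000 m = 1.96×10⁻³ Pa/m
Geostrophic speed: V_g = |∂P/∂n|/(fρ) = 1.96×10⁻³/(1.18×10⁻⁴ × 1.08) = 15.4 m/s
Around a low, centrifugal force acts outward with Coriolis, so pressure-gradient force balances both:
(1/ρ)|∂P/∂n| = fV + V²/R  →  V² + fR·V − fR·V_g = 0
With fR = 1.18×10⁻⁴ × 780×10³ m = 92.0 m/s:
V = [−fR + √((fR)² + 4 fR V_g)]/2 = [−92.0 + √(92.0² + 4×92.0×15.4)]/2 = 13.4 m/s
Subgeostrophic (V < V_g = 15.4 m/s), as expected around a low.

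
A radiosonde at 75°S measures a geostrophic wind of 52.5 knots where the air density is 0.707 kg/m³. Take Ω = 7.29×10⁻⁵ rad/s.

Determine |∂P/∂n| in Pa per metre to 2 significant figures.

2.7×10⁻³ Pa/m

Coriolis parameter at 75°S:
f = 2Ω sin φ = 2 × 7.29×10⁻⁵ × sin 75° = 1.41×10⁻⁴ s⁻¹
Wind speed in SI: 52.5 knots = 27.0 m/s
Geostrophic balance rearranged: |∂P/∂n| = f ρ V_g
|∂P/∂n| = 1.41×10⁻⁴ × 0.707 × 27.0 = 2.69×10⁻³ Pa/m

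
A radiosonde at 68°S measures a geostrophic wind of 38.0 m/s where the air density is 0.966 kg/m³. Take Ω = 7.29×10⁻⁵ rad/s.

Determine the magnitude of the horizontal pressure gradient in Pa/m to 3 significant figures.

4.96×10⁻³ Pa/m

Coriolis parameter at 68°S:
f = 2Ω sin φ = 2 × 7.29×10⁻⁵ × sin 68° = 1.35×10⁻⁴ s⁻¹
Geostrophic balance rearranged: |∂P/∂n| = f ρ V_g
|∂P/∂n| = 1.35×10⁻⁴ × 0.966 × 38.0 = 4.96×10⁻³ Pa/m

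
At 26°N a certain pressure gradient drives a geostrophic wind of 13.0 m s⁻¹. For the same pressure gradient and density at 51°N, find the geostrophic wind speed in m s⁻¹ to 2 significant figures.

7.3 m s⁻¹

With the same pressure gradient and density, V_g ∝ 1/f ∝ 1/sin φ.
V₂ = V₁ · sin φ₁ / sin φ₂ = 13.0 × sin 26° / sin 51°
V₂ = 13.0 × 0.4384/0.7771 = 7.3 m s⁻¹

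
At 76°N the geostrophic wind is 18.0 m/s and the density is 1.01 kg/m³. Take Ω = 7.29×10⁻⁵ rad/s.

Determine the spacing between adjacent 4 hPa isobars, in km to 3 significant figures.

Coriolis parameter at 76°N:
f = 2Ω sin φ = 2 × 7.29×10⁻⁵ × sin 76° = 1.41×10⁻⁴ s⁻¹
Geostrophic balance rearranged: |∂P/∂n| = f ρ V_g
|∂P/∂n| = 1.41×10⁻⁴ × 1.01 × 18.0 = 2.57×10⁻³ Pa/m
Isobar spacing: Δn = ΔP/|∂P/∂n| = 400 Pa / 2.57×10⁻³ Pa/m = 155527 m ≈ 156 km

156 km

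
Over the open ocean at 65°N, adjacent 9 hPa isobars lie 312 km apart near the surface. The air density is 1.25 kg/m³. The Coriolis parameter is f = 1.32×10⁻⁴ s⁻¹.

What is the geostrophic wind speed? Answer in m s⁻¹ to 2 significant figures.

17 m s⁻¹

Pressure gradient: |∂P/∂n| = 900 Pa / 312000 m = 2.88×10⁻³ Pa/m
Geostrophic balance (pressure-gradient force = Coriolis force):
V_g = (1/(fρ)) |∂P/∂n| = 2.88×10⁻³ / (1.32×10⁻⁴ × 1.25) = 17.5 m/s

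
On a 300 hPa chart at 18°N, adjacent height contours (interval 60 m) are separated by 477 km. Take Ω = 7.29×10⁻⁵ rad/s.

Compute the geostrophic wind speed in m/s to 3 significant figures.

Coriolis parameter at 18°N:
f = 2Ω sin φ = 2 × 7.29×10⁻⁵ × sin 18° = 4.51×10⁻⁵ s⁻¹
Height gradient: |∂Z/∂n| = 60 m / 477000 m = 1.26×10⁻⁴
On a pressure surface, geostrophic balance gives V_g = (g/f)|∂Z/∂n|:
V_g = 9.81 × 1.26×10⁻⁴ / 4.51×10⁻⁵ = 27.4 m/s

27.4 m/s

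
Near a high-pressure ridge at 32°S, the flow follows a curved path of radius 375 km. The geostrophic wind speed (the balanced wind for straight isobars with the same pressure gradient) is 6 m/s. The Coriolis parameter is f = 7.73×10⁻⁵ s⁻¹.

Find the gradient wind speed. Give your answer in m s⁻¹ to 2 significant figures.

Around a high, pressure-gradient force acts outward with centrifugal, so Coriolis balances both:
fV = (1/ρ)|∂P/∂n| + V²/R  →  V² − fR·V + fR·V_g = 0
With fR = 7.73×10⁻⁵ × 375×10³ m = 29.0 m/s:
V = [fR − √((fR)² − 4 fR V_g)]/2 = [29.0 − √(29.0² − 4×29.0×6)]/2 = 8.48 m/s
Supergeostrophic (V > V_g = 6 m/s), as expected around a high.

8.5 m s⁻¹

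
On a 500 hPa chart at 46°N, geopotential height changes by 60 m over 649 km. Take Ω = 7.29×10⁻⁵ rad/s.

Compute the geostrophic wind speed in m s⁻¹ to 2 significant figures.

Coriolis parameter at 46°N:
f = 2Ω sin φ = 2 × 7.29×10⁻⁵ × sin 46° = 1.05×10⁻⁴ s⁻¹
Height gradient: |∂Z/∂n| = 60 m / 649000 m = 9.24×10⁻⁵
On a pressure surface, geostrophic balance gives V_g = (g/f)|∂Z/∂n|:
V_g = 9.81 × 9.24×10⁻⁵ / 1.05×10⁻⁴ = 8.65 m/s

8.6 m s⁻¹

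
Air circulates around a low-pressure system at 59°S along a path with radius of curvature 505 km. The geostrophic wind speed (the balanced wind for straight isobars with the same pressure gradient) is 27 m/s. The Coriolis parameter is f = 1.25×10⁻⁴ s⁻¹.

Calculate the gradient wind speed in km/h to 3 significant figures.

Around a low, centrifugal force acts outward with Coriolis, so pressure-gradient force balances both:
(1/ρ)|∂P/∂n| = fV + V²/R  →  V² + fR·V − fR·V_g = 0
With fR = 1.25×10⁻⁴ × 505×10³ m = 63.1 m/s:
V = [−fR + √((fR)² + 4 fR V_g)]/2 = [−63.1 + √(63.1² + 4×63.1×27)]/2 = 20.4 m/s
Subgeostrophic (V < V_g = 27 m/s), as expected around a low.
Converting: 20.4 m/s × 3.6 = 73.5 km/h

73.5 km/h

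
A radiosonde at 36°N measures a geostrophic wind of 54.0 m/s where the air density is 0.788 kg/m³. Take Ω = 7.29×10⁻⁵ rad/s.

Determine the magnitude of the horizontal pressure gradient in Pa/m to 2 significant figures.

Coriolis parameter at 36°N:
f = 2Ω sin φ = 2 × 7.29×10⁻⁵ × sin 36° = 8.57×10⁻⁵ s⁻¹
Geostrophic balance rearranged: |∂P/∂n| = f ρ V_g
|∂P/∂n| = 8.57×10⁻⁵ × 0.788 × 54.0 = 3.65×10⁻³ Pa/m

3.6×10⁻³ Pa/m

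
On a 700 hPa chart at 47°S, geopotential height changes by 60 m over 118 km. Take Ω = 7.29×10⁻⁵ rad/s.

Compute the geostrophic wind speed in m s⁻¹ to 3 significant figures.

Coriolis parameter at 47°S:
f = 2Ω sin φ = 2 × 7.29×10⁻⁵ × sin 47° = 1.07×10⁻⁴ s⁻¹
Height gradient: |∂Z/∂n| = 60 m / 118000 m = 5.08×10⁻⁴
On a pressure surface, geostrophic balance gives V_g = (g/f)|∂Z/∂n|:
V_g = 9.81 × 5.08×10⁻⁴ / 1.07×10⁻⁴ = 46.8 m/s

46.8 m s⁻¹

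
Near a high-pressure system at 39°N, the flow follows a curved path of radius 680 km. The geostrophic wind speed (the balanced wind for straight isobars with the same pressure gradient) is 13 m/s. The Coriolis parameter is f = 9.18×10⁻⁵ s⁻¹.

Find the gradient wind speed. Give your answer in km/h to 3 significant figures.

Around a high, pressure-gradient force acts outward with centrifugal, so Coriolis balances both:
fV = (1/ρ)|∂P/∂n| + V²/R  →  V² − fR·V + fR·V_g = 0
With fR = 9.18×10⁻⁵ × 680×10³ m = 62.4 m/s:
V = [fR − √((fR)² − 4 fR V_g)]/2 = [62.4 − √(62.4² − 4×62.4×13)]/2 = 18.5 m/s
Supergeostrophic (V > V_g = 13 m/s), as expected around a high.
Converting: 18.5 m/s × 3.6 = 66.4 km/h

66.4 km/h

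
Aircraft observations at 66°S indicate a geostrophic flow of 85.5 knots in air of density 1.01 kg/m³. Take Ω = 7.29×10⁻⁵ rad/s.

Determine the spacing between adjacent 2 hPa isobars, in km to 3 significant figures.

33.8 km

Coriolis parameter at 66°S:
f = 2Ω sin φ = 2 × 7.29×10⁻⁵ × sin 66° = 1.33×10⁻⁴ s⁻¹
Wind speed in SI: 85.5 knots = 44.0 m/s
Geostrophic balance rearranged: |∂P/∂n| = f ρ V_g
|∂P/∂n| = 1.33×10⁻⁴ × 1.01 × 44.0 = 5.92×10⁻³ Pa/m
Isobar spacing: Δn = ΔP/|∂P/∂n| = 200 Pa / 5.92×10⁻³ Pa/m = 33800 m ≈ 33.8 km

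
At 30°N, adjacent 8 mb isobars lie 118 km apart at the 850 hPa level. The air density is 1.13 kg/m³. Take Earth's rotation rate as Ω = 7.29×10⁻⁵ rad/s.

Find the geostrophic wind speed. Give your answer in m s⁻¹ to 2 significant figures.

Coriolis parameter at 30°N:
f = 2Ω sin φ = 2 × 7.29×10⁻⁵ × sin 30° = 7.29×10⁻⁵ s⁻¹
Pressure gradient: |∂P/∂n| = 800 Pa / 118000 m = 6.78×10⁻³ Pa/m
Geostrophic balance (pressure-gradient force = Coriolis force):
V_g = (1/(fρ)) |∂P/∂n| = 6.78×10⁻³ / (7.29×10⁻⁵ × 1.13) = 82.3 m/s

82 m s⁻¹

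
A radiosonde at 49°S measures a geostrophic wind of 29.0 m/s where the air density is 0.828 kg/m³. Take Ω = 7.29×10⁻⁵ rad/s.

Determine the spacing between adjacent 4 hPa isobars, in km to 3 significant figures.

Coriolis parameter at 49°S:
f = 2Ω sin φ = 2 × 7.29×10⁻⁵ × sin 49° = 1.10×10⁻⁴ s⁻¹
Geostrophic balance rearranged: |∂P/∂n| = f ρ V_g
|∂P/∂n| = 1.10×10⁻⁴ × 0.828 × 29.0 = 2.64×10⁻³ Pa/m
Isobar spacing: Δn = ΔP/|∂P/∂n| = 400 Pa / 2.64×10⁻³ Pa/m = 151389 m ≈ 151 km

151 km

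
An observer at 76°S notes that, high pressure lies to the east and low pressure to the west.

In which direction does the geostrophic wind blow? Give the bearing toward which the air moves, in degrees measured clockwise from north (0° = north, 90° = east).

The pressure-gradient force points toward the west (bearing 270°).
Geostrophic balance: in the Southern Hemisphere the Coriolis force deflects motion to the left, so the geostrophic wind blows 90° to the left of the pressure-gradient force (low pressure on the right).
Rotating 270° by 90° counterclockwise gives 180° — the wind blows toward the south.

180°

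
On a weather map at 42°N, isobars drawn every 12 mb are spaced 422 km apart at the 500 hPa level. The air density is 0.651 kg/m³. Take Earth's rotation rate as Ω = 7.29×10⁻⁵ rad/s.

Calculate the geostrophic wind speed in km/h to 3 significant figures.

Coriolis parameter at 42°N:
f = 2Ω sin φ = 2 × 7.29×10⁻⁵ × sin 42° = 9.76×10⁻⁵ s⁻¹
Pressure gradient: |∂P/∂n| = 1200 Pa / 422000 m = 2.84×10⁻³ Pa/m
Geostrophic balance (pressure-gradient force = Coriolis force):
V_g = (1/(fρ)) |∂P/∂n| = 2.84×10⁻³ / (9.76×10⁻⁵ × 0.651) = 44.8 m/s
Converting: 44.8 m/s × 3.6 = 161 km/h

161 km/h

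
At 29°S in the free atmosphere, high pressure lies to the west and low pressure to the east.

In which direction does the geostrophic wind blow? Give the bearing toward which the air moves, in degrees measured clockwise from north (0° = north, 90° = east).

The pressure-gradient force points toward the east (bearing 090°).
Geostrophic balance: in the Southern Hemisphere the Coriolis force deflects motion to the left, so the geostrophic wind blows 90° to the left of the pressure-gradient force (low pressure on the right).
Rotating 090° by 90° counterclockwise gives 000° — the wind blows toward the north.

000°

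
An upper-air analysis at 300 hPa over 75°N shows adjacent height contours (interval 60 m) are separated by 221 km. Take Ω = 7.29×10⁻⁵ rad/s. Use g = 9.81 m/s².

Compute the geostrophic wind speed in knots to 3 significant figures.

36.8 knots

Coriolis parameter at 75°N:
f = 2Ω sin φ = 2 × 7.29×10⁻⁵ × sin 75° = 1.41×10⁻⁴ s⁻¹
Height gradient: |∂Z/∂n| = 60 m / 221000 m = 2.71×10⁻⁴
On a pressure surface, geostrophic balance gives V_g = (g/f)|∂Z/∂n|:
V_g = 9.81 × 2.71×10⁻⁴ / 1.41×10⁻⁴ = 18.9 m/s
Converting: 18.9 m/s × 1.944 = 36.8 knots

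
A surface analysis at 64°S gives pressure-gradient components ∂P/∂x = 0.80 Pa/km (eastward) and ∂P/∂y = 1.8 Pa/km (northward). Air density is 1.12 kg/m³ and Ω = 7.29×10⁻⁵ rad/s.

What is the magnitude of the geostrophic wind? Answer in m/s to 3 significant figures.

13.4 m/s

Coriolis parameter at 64°S:
f = 2Ω sin φ = 2 × 7.29×10⁻⁵ × sin 64° = 1.31×10⁻⁴ s⁻¹
In the Southern Hemisphere f is negative: f = −1.31×10⁻⁴ s⁻¹.
Component geostrophic relations (x east, y north):
u_g = −(1/(fρ)) ∂P/∂y,  v_g = (1/(fρ)) ∂P/∂x
u_g = −(1.8×10⁻³)/(−1.31×10⁻⁴ × 1.12) = 12.3 m/s;  v_g = (0.80×10⁻³)/(−1.31×10⁻⁴ × 1.12) = −5.45 m/s
|V_g| = √(u_g² + v_g²) = 13.4 m/s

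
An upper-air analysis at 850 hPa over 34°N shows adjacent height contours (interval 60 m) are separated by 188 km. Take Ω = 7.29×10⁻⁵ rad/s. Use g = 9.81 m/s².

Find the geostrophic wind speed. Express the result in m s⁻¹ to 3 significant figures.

Coriolis parameter at 34°N:
f = 2Ω sin φ = 2 × 7.29×10⁻⁵ × sin 34° = 8.15×10⁻⁵ s⁻¹
Height gradient: |∂Z/∂n| = 60 m / 188000 m = 3.19×10⁻⁴
On a pressure surface, geostrophic balance gives V_g = (g/f)|∂Z/∂n|:
V_g = 9.81 × 3.19×10⁻⁴ / 8.15×10⁻⁵ = 38.4 m/s

38.4 m s⁻¹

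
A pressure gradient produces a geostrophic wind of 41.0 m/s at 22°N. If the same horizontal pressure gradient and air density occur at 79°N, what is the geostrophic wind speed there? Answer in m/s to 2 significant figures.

16 m/s

With the same pressure gradient and density, V_g ∝ 1/f ∝ 1/sin φ.
V₂ = V₁ · sin φ₁ / sin φ₂ = 41.0 × sin 22° / sin 79°
V₂ = 41.0 × 0.3746/0.9816 = 16 m/s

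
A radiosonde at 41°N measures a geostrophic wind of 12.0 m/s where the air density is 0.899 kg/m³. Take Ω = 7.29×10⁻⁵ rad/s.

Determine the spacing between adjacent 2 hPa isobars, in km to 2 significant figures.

190 km

Coriolis parameter at 41°N:
f = 2Ω sin φ = 2 × 7.29×10⁻⁵ × sin 41° = 9.57×10⁻⁵ s⁻¹
Geostrophic balance rearranged: |∂P/∂n| = f ρ V_g
|∂P/∂n| = 9.57×10⁻⁵ × 0.899 × 12.0 = 1.03×10⁻³ Pa/m
Isobar spacing: Δn = ΔP/|∂P/∂n| = 200 Pa / 1.03×10⁻³ Pa/m = 193816 m ≈ 190 km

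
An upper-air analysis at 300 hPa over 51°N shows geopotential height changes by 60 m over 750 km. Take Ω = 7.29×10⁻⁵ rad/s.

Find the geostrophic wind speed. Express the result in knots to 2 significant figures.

Coriolis parameter at 51°N:
f = 2Ω sin φ = 2 × 7.29×10⁻⁵ × sin 51° = 1.13×10⁻⁴ s⁻¹
Height gradient: |∂Z/∂n| = 60 m / 750000 m = 8.00×10⁻⁵
On a pressure surface, geostrophic balance gives V_g = (g/f)|∂Z/∂n|:
V_g = 9.81 × 8.00×10⁻⁵ / 1.13×10⁻⁴ = 6.93 m/s
Converting: 6.93 m/s × 1.944 = 13 knots

13 knots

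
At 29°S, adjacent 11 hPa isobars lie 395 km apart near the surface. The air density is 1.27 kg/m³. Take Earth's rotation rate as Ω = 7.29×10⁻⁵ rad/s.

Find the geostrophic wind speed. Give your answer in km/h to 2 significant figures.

110 km/h

Coriolis parameter at 29°S:
f = 2Ω sin φ = 2 × 7.29×10⁻⁵ × sin 29° = 7.07×10⁻⁵ s⁻¹
Pressure gradient: |∂P/∂n| = 1100 Pa / 395000 m = 2.78×10⁻³ Pa/m
Geostrophic balance (pressure-gradient force = Coriolis force):
V_g = (1/(fρ)) |∂P/∂n| = 2.78×10⁻³ / (7.07×10⁻⁵ × 1.27) = 31.0 m/s
Converting: 31.0 m/s × 3.6 = 110 km/h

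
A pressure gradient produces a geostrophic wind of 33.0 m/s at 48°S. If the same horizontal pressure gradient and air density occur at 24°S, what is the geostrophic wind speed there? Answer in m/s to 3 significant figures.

With the same pressure gradient and density, V_g ∝ 1/f ∝ 1/sin φ.
V₂ = V₁ · sin φ₁ / sin φ₂ = 33.0 × sin 48° / sin 24°
V₂ = 33.0 × 0.7431/0.4067 = 60.3 m/s

60.3 m/s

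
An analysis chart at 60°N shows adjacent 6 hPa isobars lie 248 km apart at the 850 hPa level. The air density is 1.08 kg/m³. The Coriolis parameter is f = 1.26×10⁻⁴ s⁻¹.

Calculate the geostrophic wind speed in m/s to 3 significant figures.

17.8 m/s

Pressure gradient: |∂P/∂n| = 600 Pa / 248000 m = 2.42×10⁻³ Pa/m
Geostrophic balance (pressure-gradient force = Coriolis force):
V_g = (1/(fρ)) |∂P/∂n| = 2.42×10⁻³ / (1.26×10⁻⁴ × 1.08) = 17.8 m/s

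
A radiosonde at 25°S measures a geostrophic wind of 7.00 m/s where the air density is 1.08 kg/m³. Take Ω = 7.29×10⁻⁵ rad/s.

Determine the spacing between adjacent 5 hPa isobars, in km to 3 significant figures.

Coriolis parameter at 25°S:
f = 2Ω sin φ = 2 × 7.29×10⁻⁵ × sin 25° = 6.16×10⁻⁵ s⁻¹
Geostrophic balance rearranged: |∂P/∂n| = f ρ V_g
|∂P/∂n| = 6.16×10⁻⁵ × 1.08 × 7.00 = 4.66×10⁻⁴ Pa/m
Isobar spacing: Δn = ΔP/|∂P/∂n| = 500 Pa / 4.66×10⁻⁴ Pa/m = 1073353 m ≈ 1070 km

1070 km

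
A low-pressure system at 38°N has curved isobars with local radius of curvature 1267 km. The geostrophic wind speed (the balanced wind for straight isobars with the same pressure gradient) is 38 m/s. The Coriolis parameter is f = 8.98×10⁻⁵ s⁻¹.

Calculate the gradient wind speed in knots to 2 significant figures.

58 knots

Around a low, centrifugal force acts outward with Coriolis, so pressure-gradient force balances both:
(1/ρ)|∂P/∂n| = fV + V²/R  →  V² + fR·V − fR·V_g = 0
With fR = 8.98×10⁻⁵ × 1267×10³ m = 114 m/s:
V = [−fR + √((fR)² + 4 fR V_g)]/2 = [−114 + √(114² + 4×114×38)]/2 = 30.1 m/s
Subgeostrophic (V < V_g = 38 m/s), as expected around a low.
Converting: 30.1 m/s × 1.944 = 58 knots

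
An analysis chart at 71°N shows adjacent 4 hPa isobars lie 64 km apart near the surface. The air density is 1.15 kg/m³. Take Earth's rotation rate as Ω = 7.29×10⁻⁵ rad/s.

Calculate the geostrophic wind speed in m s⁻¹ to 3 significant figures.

Coriolis parameter at 71°N:
f = 2Ω sin φ = 2 × 7.29×10⁻⁵ × sin 71° = 1.38×10⁻⁴ s⁻¹
Pressure gradient: |∂P/∂n| = 400 Pa / 64000 m = 6.25×10⁻³ Pa/m
Geostrophic balance (pressure-gradient force = Coriolis force):
V_g = (1/(fρ)) |∂P/∂n| = 6.25×10⁻³ / (1.38×10⁻⁴ × 1.15) = 39.4 m/s

39.4 m s⁻¹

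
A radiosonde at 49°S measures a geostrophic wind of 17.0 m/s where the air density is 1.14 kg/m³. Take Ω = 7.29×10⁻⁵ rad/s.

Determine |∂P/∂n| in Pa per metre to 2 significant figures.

Coriolis parameter at 49°S:
f = 2Ω sin φ = 2 × 7.29×10⁻⁵ × sin 49° = 1.10×10⁻⁴ s⁻¹
Geostrophic balance rearranged: |∂P/∂n| = f ρ V_g
|∂P/∂n| = 1.10×10⁻⁴ × 1.14 × 17.0 = 2.13×10⁻³ Pa/m

2.1×10⁻³ Pa/m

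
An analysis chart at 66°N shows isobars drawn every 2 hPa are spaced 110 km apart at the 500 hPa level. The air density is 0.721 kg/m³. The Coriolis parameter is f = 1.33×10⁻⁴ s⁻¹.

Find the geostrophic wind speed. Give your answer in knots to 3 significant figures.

36.9 knots

Pressure gradient: |∂P/∂n| = 200 Pa / 110000 m = 1.82×10⁻³ Pa/m
Geostrophic balance (pressure-gradient force = Coriolis force):
V_g = (1/(fρ)) |∂P/∂n| = 1.82×10⁻³ / (1.33×10⁻⁴ × 0.721) = 19.0 m/s
Converting: 19.0 m/s × 1.944 = 36.9 knots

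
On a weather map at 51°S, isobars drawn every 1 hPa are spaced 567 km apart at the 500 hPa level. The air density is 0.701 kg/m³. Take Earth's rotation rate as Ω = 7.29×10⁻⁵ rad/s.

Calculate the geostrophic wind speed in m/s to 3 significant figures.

2.22 m/s

Coriolis parameter at 51°S:
f = 2Ω sin φ = 2 × 7.29×10⁻⁵ × sin 51° = 1.13×10⁻⁴ s⁻¹
Pressure gradient: |∂P/∂n| = 100 Pa / 567000 m = 1.76×10⁻⁴ Pa/m
Geostrophic balance (pressure-gradient force = Coriolis force):
V_g = (1/(fρ)) |∂P/∂n| = 1.76×10⁻⁴ / (1.13×10⁻⁴ × 0.701) = 2.22 m/s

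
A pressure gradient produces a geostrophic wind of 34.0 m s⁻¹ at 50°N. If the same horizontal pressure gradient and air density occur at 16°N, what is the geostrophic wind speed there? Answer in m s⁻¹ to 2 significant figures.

With the same pressure gradient and density, V_g ∝ 1/f ∝ 1/sin φ.
V₂ = V₁ · sin φ₁ / sin φ₂ = 34.0 × sin 50° / sin 16°
V₂ = 34.0 × 0.7660/0.2756 = 94 m s⁻¹

94 m s⁻¹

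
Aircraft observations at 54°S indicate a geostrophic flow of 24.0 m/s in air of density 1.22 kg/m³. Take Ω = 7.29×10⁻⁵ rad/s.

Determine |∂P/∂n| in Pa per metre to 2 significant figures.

Coriolis parameter at 54°S:
f = 2Ω sin φ = 2 × 7.29×10⁻⁵ × sin 54° = 1.18×10⁻⁴ s⁻¹
Geostrophic balance rearranged: |∂P/∂n| = f ρ V_g
|∂P/∂n| = 1.18×10⁻⁴ × 1.22 × 24.0 = 3.45×10⁻³ Pa/m

3.5×10⁻³ Pa/m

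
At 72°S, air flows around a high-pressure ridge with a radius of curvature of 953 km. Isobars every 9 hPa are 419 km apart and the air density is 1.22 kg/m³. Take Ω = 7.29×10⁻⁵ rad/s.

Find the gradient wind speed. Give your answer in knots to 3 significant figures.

Coriolis parameter at 72°S:
f = 2Ω sin φ = 2 × 7.29×10⁻⁵ × sin 72° = 1.39×10⁻⁴ s⁻¹
Pressure gradient: |∂P/∂n| = 900 Pa / 419000 m = 2.15×10⁻³ Pa/m
Geostrophic speed: V_g = |∂P/∂n|/(fρ) = 2.15×10⁻³/(1.39×10⁻⁴ × 1.22) = 12.7 m/s
Around a high, pressure-gradient force acts outward with centrifugal, so Coriolis balances both:
fV = (1/ρ)|∂P/∂n| + V²/R  →  V² − fR·V + fR·V_g = 0
With fR = 1.39×10⁻⁴ × 953×10³ m = 132 m/s:
V = [fR − √((fR)² − 4 fR V_g)]/2 = [132 − √(132² − 4×132×12.7)]/2 = 14.2 m/s
Supergeostrophic (V > V_g = 12.7 m/s), as expected around a high.
Converting: 14.2 m/s × 1.944 = 27.7 knots

27.7 knots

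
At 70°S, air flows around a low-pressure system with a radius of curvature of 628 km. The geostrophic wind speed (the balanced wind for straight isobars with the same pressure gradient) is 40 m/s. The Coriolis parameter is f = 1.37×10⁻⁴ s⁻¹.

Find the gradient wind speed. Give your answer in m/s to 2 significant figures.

Around a low, centrifugal force acts outward with Coriolis, so pressure-gradient force balances both:
(1/ρ)|∂P/∂n| = fV + V²/R  →  V² + fR·V − fR·V_g = 0
With fR = 1.37×10⁻⁴ × 628×10³ m = 86.0 m/s:
V = [−fR + √((fR)² + 4 fR V_g)]/2 = [−86.0 + √(86.0² + 4×86.0×40)]/2 = 29.7 m/s
Subgeostrophic (V < V_g = 40 m/s), as expected around a low.

30 m/s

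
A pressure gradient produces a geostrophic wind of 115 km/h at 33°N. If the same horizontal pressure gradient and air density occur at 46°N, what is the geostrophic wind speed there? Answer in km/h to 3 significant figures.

With the same pressure gradient and density, V_g ∝ 1/f ∝ 1/sin φ.
V₂ = V₁ · sin φ₁ / sin φ₂ = 115 × sin 33° / sin 46°
V₂ = 115 × 0.5446/0.7193 = 87.1 km/h

87.1 km/h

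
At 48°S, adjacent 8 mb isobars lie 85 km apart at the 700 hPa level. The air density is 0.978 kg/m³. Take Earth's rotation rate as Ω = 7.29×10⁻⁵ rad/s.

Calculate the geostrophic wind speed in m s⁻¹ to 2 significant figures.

Coriolis parameter at 48°S:
f = 2Ω sin φ = 2 × 7.29×10⁻⁵ × sin 48° = 1.08×10⁻⁴ s⁻¹
Pressure gradient: |∂P/∂n| = 800 Pa / 85000 m = 9.41×10⁻³ Pa/m
Geostrophic balance (pressure-gradient force = Coriolis force):
V_g = (1/(fρ)) |∂P/∂n| = 9.41×10⁻³ / (1.08×10⁻⁴ × 0.978) = 88.8 m/s

89 m s⁻¹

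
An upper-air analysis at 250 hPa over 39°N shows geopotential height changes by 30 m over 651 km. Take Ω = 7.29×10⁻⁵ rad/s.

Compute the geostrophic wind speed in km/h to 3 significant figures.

17.7 km/h

Coriolis parameter at 39°N:
f = 2Ω sin φ = 2 × 7.29×10⁻⁵ × sin 39° = 9.18×10⁻⁵ s⁻¹
Height gradient: |∂Z/∂n| = 30 m / 651000 m = 4.61×10⁻⁵
On a pressure surface, geostrophic balance gives V_g = (g/f)|∂Z/∂n|:
V_g = 9.81 × 4.61×10⁻⁵ / 9.18×10⁻⁵ = 4.93 m/s
Converting: 4.93 m/s × 3.6 = 17.7 km/h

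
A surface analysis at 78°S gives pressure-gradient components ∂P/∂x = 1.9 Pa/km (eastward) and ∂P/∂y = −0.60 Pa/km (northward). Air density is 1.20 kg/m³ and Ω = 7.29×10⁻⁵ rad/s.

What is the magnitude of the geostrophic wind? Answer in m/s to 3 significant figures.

11.6 m/s

Coriolis parameter at 78°S:
f = 2Ω sin φ = 2 × 7.29×10⁻⁵ × sin 78° = 1.43×10⁻⁴ s⁻¹
In the Southern Hemisphere f is negative: f = −1.43×10⁻⁴ s⁻¹.
Component geostrophic relations (x east, y north):
u_g = −(1/(fρ)) ∂P/∂y,  v_g = (1/(fρ)) ∂P/∂x
u_g = −(−0.60×10⁻³)/(−1.43×10⁻⁴ × 1.20) = −3.51 m/s;  v_g = (1.9×10⁻³)/(−1.43×10⁻⁴ × 1.20) = −11.1 m/s
|V_g| = √(u_g² + v_g²) = 11.6 m/s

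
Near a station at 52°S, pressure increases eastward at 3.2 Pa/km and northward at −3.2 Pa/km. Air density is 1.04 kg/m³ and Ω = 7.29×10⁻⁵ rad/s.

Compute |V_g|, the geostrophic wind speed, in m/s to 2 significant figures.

Coriolis parameter at 52°S:
f = 2Ω sin φ = 2 × 7.29×10⁻⁵ × sin 52° = 1.15×10⁻⁴ s⁻¹
In the Southern Hemisphere f is negative: f = −1.15×10⁻⁴ s⁻¹.
Component geostrophic relations (x east, y north):
u_g = −(1/(fρ)) ∂P/∂y,  v_g = (1/(fρ)) ∂P/∂x
u_g = −(−3.2×10⁻³)/(−1.15×10⁻⁴ × 1.04) = −26.8 m/s;  v_g = (3.2×10⁻³)/(−1.15×10⁻⁴ × 1.04) = −26.8 m/s
|V_g| = √(u_g² + v_g²) = 37.9 m/s

38 m/s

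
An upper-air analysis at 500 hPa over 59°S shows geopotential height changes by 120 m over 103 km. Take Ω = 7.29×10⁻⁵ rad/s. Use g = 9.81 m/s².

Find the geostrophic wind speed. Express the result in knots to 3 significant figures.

178 knots

Coriolis parameter at 59°S:
f = 2Ω sin φ = 2 × 7.29×10⁻⁵ × sin 59° = 1.25×10⁻⁴ s⁻¹
Height gradient: |∂Z/∂n| = 120 m / 103000 m = 1.17×10⁻³
On a pressure surface, geostrophic balance gives V_g = (g/f)|∂Z/∂n|:
V_g = 9.81 × 1.17×10⁻³ / 1.25×10⁻⁴ = 91.5 m/s
Converting: 91.5 m/s × 1.944 = 178 knots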